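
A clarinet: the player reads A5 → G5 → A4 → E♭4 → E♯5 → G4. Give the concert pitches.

F#5 E5 F#4 C4 C##5 E4

The A clarinet sounds a minor third below written, so transpose each written note down a minor third.
A5 gives F#5
G5 gives E5
A4 gives F#4
Eb4 gives C4
E#5 gives C##5
G4 gives E4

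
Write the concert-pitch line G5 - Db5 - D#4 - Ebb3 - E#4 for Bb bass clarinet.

Written C4 sounds as Bb2 on the Bb bass clarinet, so concert pitches are written a major ninth up.
G5 gives A6
Db5 gives Eb6
D#4 gives E#5
Ebb3 gives Fb4
E#4 gives F##5

A6 Eb6 E#5 Fb4 F##5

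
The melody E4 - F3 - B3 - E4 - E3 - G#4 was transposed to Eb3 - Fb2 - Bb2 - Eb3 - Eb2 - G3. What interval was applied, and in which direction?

down an augmented octave

From E4 to Eb3 is 8 letter names — an octave of some quality.
Eb3 to E4 is 13 semitones, which makes it an augmented octave; the second version is lower, so the direction is down.
Checking another pair — G#4 → G3 — gives the same interval.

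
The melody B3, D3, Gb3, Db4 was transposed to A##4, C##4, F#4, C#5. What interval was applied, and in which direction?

Take the first pair: B3 → A##4. B to A spans 7 letter names, so the interval is some kind of seventh.
B3 to A##4 is 12 semitones, which makes it an augmented seventh; the second version is higher, so the direction is up.
Checking another pair — Db4 → C#5 — gives the same interval.

up an augmented seventh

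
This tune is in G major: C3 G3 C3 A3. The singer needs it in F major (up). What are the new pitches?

From G up to F is a minor seventh; apply that to each pitch.
C3 -> Bb3
G3 -> F4
C3 -> Bb3
A3 -> G4

Bb3 F4 Bb3 G4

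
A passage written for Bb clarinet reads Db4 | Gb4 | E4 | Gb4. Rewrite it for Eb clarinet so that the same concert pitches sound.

First find concert pitch: the Bb clarinet sounds a major second below written, so Db4 Gb4 E4 Gb4 sounds Cb4 Fb4 D4 Fb4.
Then write for Eb clarinet: it sounds a minor third above written, so the part must be a minor third below concert.
Cb4 → Ab3
Fb4 → Db4
D4 → B3
Fb4 → Db4

Ab3 Db4 B3 Db4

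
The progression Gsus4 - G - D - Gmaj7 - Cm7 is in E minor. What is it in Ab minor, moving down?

Cbsus4 Cb Gb Cbmaj7 Fbm7

E minor down to Ab minor is an augmented fifth; each chord root moves by that interval while the quality stays the same.
Gsus4: root G down an augmented fifth → Cb, giving Cbsus4.
G: root G down an augmented fifth → Cb, giving Cb.
D: root D down an augmented fifth → Gb, giving Gb.
Gmaj7: root G down an augmented fifth → Cb, giving Cbmaj7.
Cm7: root C down an augmented fifth → Fb, giving Fbm7.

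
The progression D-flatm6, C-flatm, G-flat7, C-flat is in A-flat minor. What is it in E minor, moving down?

A-flat minor down to E minor is a diminished fourth; each chord root moves by that interval while the quality stays the same.
D-flatm6: root D-flat down a diminished fourth → A, giving Am6.
C-flatm: root C-flat down a diminished fourth → G, giving Gm.
G-flat7: root G-flat down a diminished fourth → D, giving D7.
C-flat: root C-flat down a diminished fourth → G, giving G.

Am6 Gm D7 G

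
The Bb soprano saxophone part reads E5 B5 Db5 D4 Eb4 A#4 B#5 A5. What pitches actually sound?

D5 A5 Cb5 C4 Db4 G#4 A#5 G5

The Bb soprano saxophone sounds a major second below written, so transpose each written note down a major second.
E5 → D5
B5 → A5
Db5 → Cb5
D4 → C4
Eb4 → Db4
A#4 → G#4
B#5 → A#5
A5 → G5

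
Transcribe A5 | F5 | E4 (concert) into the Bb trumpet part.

B5 G5 F#4

Written C4 sounds as Bb3 on the Bb trumpet, so concert pitches are written a major second up.
A5 → B5
F5 → G5
E4 → F#4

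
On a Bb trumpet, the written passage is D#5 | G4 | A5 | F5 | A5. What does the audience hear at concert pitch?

C#5 F4 G5 Eb5 G5

The Bb trumpet sounds a major second below written, so transpose each written note down a major second.
D#5 becomes C#5
G4 becomes F4
A5 becomes G5
F5 becomes Eb5
A5 becomes G5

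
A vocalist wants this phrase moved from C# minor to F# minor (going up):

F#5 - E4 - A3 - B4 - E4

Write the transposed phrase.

B5 A4 D4 E5 A4

From C# up to F# is a perfect fourth; apply that to each pitch.
F#5 → B5
E4 → A4
A3 → D4
B4 → E5
E4 → A4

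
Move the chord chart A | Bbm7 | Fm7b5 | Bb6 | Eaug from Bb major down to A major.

G# Am7 Em7b5 A6 D#aug

Bb major down to A major is a minor second; each chord root moves by that interval while the quality stays the same.
A: root A down a minor second → G#, giving G#.
Bbm7: root Bb down a minor second → A, giving Am7.
Fm7b5: root F down a minor second → E, giving Em7b5.
Bb6: root Bb down a minor second → A, giving A6.
Eaug: root E down a minor second → D#, giving D#aug.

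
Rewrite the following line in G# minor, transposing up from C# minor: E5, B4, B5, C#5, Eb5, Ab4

C# minor to G# minor up is a perfect fifth, so every note moves up by that interval.
E5 -> B5
B4 -> F#5
B5 -> F#6
C#5 -> G#5
Eb5 -> Bb5
Ab4 -> Eb5

B5 F#5 F#6 G#5 Bb5 Eb5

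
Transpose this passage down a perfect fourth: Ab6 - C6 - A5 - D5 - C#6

Eb6 G5 E5 A4 G#5

Ab6 down a perfect fourth is Eb6.
C6 down a perfect fourth is G5.
A perfect fourth down from A5 gives E5.
D5 down a perfect fourth is A4.
A perfect fourth down from C#6 gives G#5.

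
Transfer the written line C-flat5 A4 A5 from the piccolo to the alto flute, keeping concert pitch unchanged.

Fb6 D6 D7

First find concert pitch: the piccolo sounds a perfect octave above written, so C-flat5 A4 A5 sounds Cb6 A5 A6.
Then write for alto flute: it sounds a perfect fourth below written, so the part must be a perfect fourth above concert.
Cb6 → Fb6
A5 → D6
A6 → D7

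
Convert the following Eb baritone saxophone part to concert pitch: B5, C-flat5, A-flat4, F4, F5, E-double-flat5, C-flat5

The Eb baritone saxophone sounds a major thirteenth below written, so transpose each written note down a major thirteenth.
B5 to D4
Cb5 to Ebb3
Ab4 to Cb3
F4 to Ab2
F5 to Ab3
Ebb5 to Gbb3
Cb5 to Ebb3

D4 Ebb3 Cb3 Ab2 Ab3 Gbb3 Ebb3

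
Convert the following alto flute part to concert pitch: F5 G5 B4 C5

C5 D5 F#4 G4

Written C4 on the alto flute sounds as G3, a perfect fourth lower; apply that shift to every note.
F5 gives C5
G5 gives D5
B4 gives F#4
C5 gives G4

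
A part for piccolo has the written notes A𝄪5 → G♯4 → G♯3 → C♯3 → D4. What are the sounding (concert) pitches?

A##6 G#5 G#4 C#4 D5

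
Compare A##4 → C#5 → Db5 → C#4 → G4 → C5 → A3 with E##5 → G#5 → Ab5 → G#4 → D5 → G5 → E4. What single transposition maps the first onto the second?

up a perfect fifth

From A##4 to E##5 is 5 letter names — a fifth of some quality.
A##4 to E##5 is 7 semitones, which makes it a perfect fifth; the second version is higher, so the direction is up.
Checking another pair — A3 → E4 — gives the same interval.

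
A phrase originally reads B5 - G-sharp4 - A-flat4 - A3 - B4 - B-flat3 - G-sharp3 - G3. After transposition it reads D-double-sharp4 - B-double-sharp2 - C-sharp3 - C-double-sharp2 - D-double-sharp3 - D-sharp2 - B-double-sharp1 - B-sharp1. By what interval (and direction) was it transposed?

From B5 to D##4 is 13 letter names — a thirteenth of some quality.
D##4 to B5 is 19 semitones, which makes it a diminished thirteenth; the second version is lower, so the direction is down.
Checking another pair — G3 → B#1 — gives the same interval.

down a diminished thirteenth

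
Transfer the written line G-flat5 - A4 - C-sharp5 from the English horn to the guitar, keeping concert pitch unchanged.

First find concert pitch: the English horn sounds a perfect fifth below written, so G-flat5 A4 C-sharp5 sounds Cb5 D4 F#4.
Then write for guitar: it sounds a perfect octave below written, so the part must be a perfect octave above concert.
Cb5 → Cb6
D4 → D5
F#4 → F#5

Cb6 D5 F#5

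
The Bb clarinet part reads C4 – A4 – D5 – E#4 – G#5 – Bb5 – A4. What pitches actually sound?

Bb3 G4 C5 D#4 F#5 Ab5 G4

The Bb clarinet sounds a major second below written, so transpose each written note down a major second.
C4 to Bb3
A4 to G4
D5 to C5
E#4 to D#4
G#5 to F#5
Bb5 to Ab5
A4 to G4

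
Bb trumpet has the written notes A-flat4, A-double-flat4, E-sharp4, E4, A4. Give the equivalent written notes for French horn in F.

Db5 Dbb5 A#4 A4 D5

First find concert pitch: the Bb trumpet sounds a major second below written, so A-flat4 A-double-flat4 E-sharp4 E4 A4 sounds Gb4 Gbb4 D#4 D4 G4.
Then write for French horn in F: it sounds a perfect fifth below written, so the part must be a perfect fifth above concert.
Gb4 → Db5
Gbb4 → Dbb5
D#4 → A#4
D4 → A4
G4 → D5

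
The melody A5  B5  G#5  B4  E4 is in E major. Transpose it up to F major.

From E up to F is a minor second; apply that to each pitch.
A5 to Bb5
B5 to C6
G#5 to A5
B4 to C5
E4 to F4

Bb5 C6 A5 C5 F4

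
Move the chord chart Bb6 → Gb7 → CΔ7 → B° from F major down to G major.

C6 Ab7 DΔ7 C#°

F major down to G major is a minor seventh; each chord root moves by that interval while the quality stays the same.
Bb6: root Bb down a minor seventh → C, giving C6.
Gb7: root Gb down a minor seventh → Ab, giving Ab7.
CΔ7: root C down a minor seventh → D, giving DΔ7.
B°: root B down a minor seventh → C#, giving C#°.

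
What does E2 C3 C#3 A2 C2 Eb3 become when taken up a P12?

A perfect twelfth up from E2 gives B3.
C3 up a perfect twelfth is G4.
C#3 up a perfect twelfth is G#4.
A2 up a perfect twelfth is E4.
C2: a twelfth up reaches G, and 19 semitones makes it G3.
A perfect twelfth up from Eb3 gives Bb4.

B3 G4 G#4 E4 G3 Bb4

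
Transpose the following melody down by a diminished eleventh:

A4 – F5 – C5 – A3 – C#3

E#3 C#4 G#3 E#2 G##1

A4 gives E#3
F5 gives C#4
C5 gives G#3
A3 gives E#2
C#3 gives G##1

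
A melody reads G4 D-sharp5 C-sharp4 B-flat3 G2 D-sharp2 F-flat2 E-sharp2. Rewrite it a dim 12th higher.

G4 gives Db6
D#5 gives A6
C#4 gives G5
Bb3 gives Fb5
G2 gives Db4
D#2 gives A3
Fb2 gives Cbb4
E#2 gives B3

Db6 A6 G5 Fb5 Db4 A3 Cbb4 B3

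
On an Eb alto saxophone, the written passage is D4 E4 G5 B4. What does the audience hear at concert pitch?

F3 G3 Bb4 D4

Written C4 on the Eb alto saxophone sounds as Eb3, a major sixth lower; apply that shift to every note.
D4 -> F3
E4 -> G3
G5 -> Bb4
B4 -> D4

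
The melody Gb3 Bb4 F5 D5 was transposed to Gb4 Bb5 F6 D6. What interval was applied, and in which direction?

up a perfect octave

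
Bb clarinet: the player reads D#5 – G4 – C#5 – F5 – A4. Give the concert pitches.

The Bb clarinet sounds a major second below written, so transpose each written note down a major second.
D#5 to C#5
G4 to F4
C#5 to B4
F5 to Eb5
A4 to G4

C#5 F4 B4 Eb5 G4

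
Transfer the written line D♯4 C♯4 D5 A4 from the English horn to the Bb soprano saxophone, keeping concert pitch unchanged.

First find concert pitch: the English horn sounds a perfect fifth below written, so D♯4 C♯4 D5 A4 sounds G#3 F#3 G4 D4.
Then write for Bb soprano saxophone: it sounds a major second below written, so the part must be a major second above concert.
G#3 → A#3
F#3 → G#3
G4 → A4
D4 → E4

A#3 G#3 A4 E4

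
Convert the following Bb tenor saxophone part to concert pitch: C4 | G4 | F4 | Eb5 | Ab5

Bb2 F3 Eb3 Db4 Gb4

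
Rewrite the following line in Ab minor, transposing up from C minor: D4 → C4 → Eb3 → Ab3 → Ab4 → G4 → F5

Bb4 Ab4 Cb4 Fb4 Fb5 Eb5 Db6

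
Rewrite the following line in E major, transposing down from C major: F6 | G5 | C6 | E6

A5 B4 E5 G#5

From C down to E is a minor sixth; apply that to each pitch.
F6 -> A5
G5 -> B4
C6 -> E5
E6 -> G#5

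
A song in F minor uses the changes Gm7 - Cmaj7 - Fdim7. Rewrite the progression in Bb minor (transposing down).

F minor down to Bb minor is a perfect fifth; each chord root moves by that interval while the quality stays the same.
Gm7: root G down a perfect fifth → C, giving Cm7.
Cmaj7: root C down a perfect fifth → F, giving Fmaj7.
Fdim7: root F down a perfect fifth → Bb, giving Bbdim7.

Cm7 Fmaj7 Bbdim7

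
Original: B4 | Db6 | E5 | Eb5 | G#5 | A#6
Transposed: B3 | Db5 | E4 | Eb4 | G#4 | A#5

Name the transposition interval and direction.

Take the first pair: B4 → B3. B to B spans 8 letter names, so the interval is some kind of octave.
B3 to B4 is 12 semitones, which makes it a perfect octave; the second version is lower, so the direction is down.
Checking another pair — A#6 → A#5 — gives the same interval.

down a perfect octave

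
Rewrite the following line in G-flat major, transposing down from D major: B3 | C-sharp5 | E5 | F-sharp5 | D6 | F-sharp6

Eb3 F4 Ab4 Bb4 Gb5 Bb5

From D down to G-flat is an augmented fifth; apply that to each pitch.
B3 gives Eb3
C#5 gives F4
E5 gives Ab4
F#5 gives Bb4
D6 gives Gb5
F#6 gives Bb5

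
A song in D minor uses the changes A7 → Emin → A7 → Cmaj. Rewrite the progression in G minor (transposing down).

D7 Amin D7 Fmaj

D minor down to G minor is a perfect fifth; each chord root moves by that interval while the quality stays the same.
A7: root A down a perfect fifth → D, giving D7.
Emin: root E down a perfect fifth → A, giving Amin.
A7: root A down a perfect fifth → D, giving D7.
Cmaj: root C down a perfect fifth → F, giving Fmaj.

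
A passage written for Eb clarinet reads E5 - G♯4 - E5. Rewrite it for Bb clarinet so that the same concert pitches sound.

A5 C#5 A5

First find concert pitch: the Eb clarinet sounds a minor third above written, so E5 G♯4 E5 sounds G5 B4 G5.
Then write for Bb clarinet: it sounds a major second below written, so the part must be a major second above concert.
G5 → A5
B4 → C#5
G5 → A5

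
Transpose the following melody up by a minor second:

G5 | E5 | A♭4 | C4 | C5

Ab5 F5 Bbb4 Db4 Db5

A minor second up from G5 gives Ab5.
A minor second up from E5 gives F5.
A minor second up from Ab4 gives Bbb4.
A minor second up from C4 gives Db4.
C5 up a minor second is Db5.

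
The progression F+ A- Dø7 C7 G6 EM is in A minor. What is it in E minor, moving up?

A minor up to E minor is a perfect fifth; each chord root moves by that interval while the quality stays the same.
F+: root F up a perfect fifth → C, giving C+.
A-: root A up a perfect fifth → E, giving E-.
Dø7: root D up a perfect fifth → A, giving Aø7.
C7: root C up a perfect fifth → G, giving G7.
G6: root G up a perfect fifth → D, giving D6.
EM: root E up a perfect fifth → B, giving BM.

C+ E- Aø7 G7 D6 BM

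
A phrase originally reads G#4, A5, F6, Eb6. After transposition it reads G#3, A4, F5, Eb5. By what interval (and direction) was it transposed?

down a perfect octave

Take the first pair: G#4 → G#3. G to G spans 8 letter names, so the interval is some kind of octave.
G#3 to G#4 is 12 semitones, which makes it a perfect octave; the second version is lower, so the direction is down.
Checking another pair — Eb6 → Eb5 — gives the same interval.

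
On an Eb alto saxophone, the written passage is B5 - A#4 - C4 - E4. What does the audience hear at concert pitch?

The Eb alto saxophone sounds a major sixth below written, so transpose each written note down a major sixth.
B5 becomes D5
A#4 becomes C#4
C4 becomes Eb3
E4 becomes G3

D5 C#4 Eb3 G3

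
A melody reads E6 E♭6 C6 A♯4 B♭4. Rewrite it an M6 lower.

G5 Gb5 Eb5 C#4 Db4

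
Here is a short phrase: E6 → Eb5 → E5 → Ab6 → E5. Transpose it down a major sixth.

E6: a sixth down reaches G, and 9 semitones makes it G5.
A major sixth down from Eb5 gives Gb4.
E5: a sixth down reaches G, and 9 semitones makes it G4.
A major sixth down from Ab6 gives Cb6.
A major sixth down from E5 gives G4.

G5 Gb4 G4 Cb6 G4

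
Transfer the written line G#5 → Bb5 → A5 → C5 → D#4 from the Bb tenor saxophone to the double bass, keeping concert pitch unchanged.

First find concert pitch: the Bb tenor saxophone sounds a major ninth below written, so G#5 Bb5 A5 C5 D#4 sounds F#4 Ab4 G4 Bb3 C#3.
Then write for double bass: it sounds a perfect octave below written, so the part must be a perfect octave above concert.
F#4 → F#5
Ab4 → Ab5
G4 → G5
Bb3 → Bb4
C#3 → C#4

F#5 Ab5 G5 Bb4 C#4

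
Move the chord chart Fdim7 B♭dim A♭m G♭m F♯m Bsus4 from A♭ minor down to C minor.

A♭ minor down to C minor is a minor sixth; each chord root moves by that interval while the quality stays the same.
Fdim7: root F down a minor sixth → A, giving Adim7.
B♭dim: root B♭ down a minor sixth → D, giving Ddim.
A♭m: root A♭ down a minor sixth → C, giving Cm.
G♭m: root G♭ down a minor sixth → Bb, giving Bbm.
F♯m: root F♯ down a minor sixth → A#, giving A#m.
Bsus4: root B down a minor sixth → D#, giving D#sus4.

Adim7 Ddim Cm Bbm A#m D#sus4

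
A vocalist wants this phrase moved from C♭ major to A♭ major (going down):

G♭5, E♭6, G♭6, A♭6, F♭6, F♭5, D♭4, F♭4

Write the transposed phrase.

C♭ major to A♭ major down is a minor third, so every note moves down by that interval.
Gb5 gives Eb5
Eb6 gives C6
Gb6 gives Eb6
Ab6 gives F6
Fb6 gives Db6
Fb5 gives Db5
Db4 gives Bb3
Fb4 gives Db4

Eb5 C6 Eb6 F6 Db6 Db5 Bb3 Db4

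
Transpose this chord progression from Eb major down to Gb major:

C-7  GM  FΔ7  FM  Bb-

Eb-7 BbM AbΔ7 AbM Db-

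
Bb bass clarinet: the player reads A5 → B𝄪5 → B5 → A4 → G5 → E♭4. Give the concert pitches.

Written C4 on the Bb bass clarinet sounds as Bb2, a major ninth lower; apply that shift to every note.
A5 to G4
B##5 to A##4
B5 to A4
A4 to G3
G5 to F4
Eb4 to Db3

G4 A##4 A4 G3 F4 Db3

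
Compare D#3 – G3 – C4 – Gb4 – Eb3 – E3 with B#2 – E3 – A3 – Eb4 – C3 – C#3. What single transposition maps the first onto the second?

From D#3 to B#2 is 3 letter names — a third of some quality.
B#2 to D#3 is 3 semitones, which makes it a minor third; the second version is lower, so the direction is down.
Checking another pair — E3 → C#3 — gives the same interval.

down a minor third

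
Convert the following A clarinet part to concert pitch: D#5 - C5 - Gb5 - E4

B#4 A4 Eb5 C#4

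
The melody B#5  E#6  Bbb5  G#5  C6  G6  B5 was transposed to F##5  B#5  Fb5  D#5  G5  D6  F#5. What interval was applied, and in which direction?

From B#5 to F##5 is 4 letter names — a fourth of some quality.
F##5 to B#5 is 5 semitones, which makes it a perfect fourth; the second version is lower, so the direction is down.
Checking another pair — B5 → F#5 — gives the same interval.

down a perfect fourth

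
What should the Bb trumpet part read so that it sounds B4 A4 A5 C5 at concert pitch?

C#5 B4 B5 D5

Written C4 sounds as Bb3 on the Bb trumpet, so concert pitches are written a major second up.
B4 → C#5
A4 → B4
A5 → B5
C5 → D5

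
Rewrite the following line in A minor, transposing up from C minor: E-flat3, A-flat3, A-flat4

C4 F4 F5

C minor to A minor up is a major sixth, so every note moves up by that interval.
Eb3 to C4
Ab3 to F4
Ab4 to F5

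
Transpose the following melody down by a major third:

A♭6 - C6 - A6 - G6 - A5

Fb6 Ab5 F6 Eb6 F5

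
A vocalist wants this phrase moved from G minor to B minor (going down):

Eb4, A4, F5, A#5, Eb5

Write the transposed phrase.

G3 C#4 A4 C##5 G4

From G down to B is a minor sixth; apply that to each pitch.
Eb4 → G3
A4 → C#4
F5 → A4
A#5 → C##5
Eb5 → G4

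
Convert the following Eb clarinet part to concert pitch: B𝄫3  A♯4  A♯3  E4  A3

Written C4 on the Eb clarinet sounds as Eb4, a minor third higher; apply that shift to every note.
Bbb3 becomes Dbb4
A#4 becomes C#5
A#3 becomes C#4
E4 becomes G4
A3 becomes C4

Dbb4 C#5 C#4 G4 C4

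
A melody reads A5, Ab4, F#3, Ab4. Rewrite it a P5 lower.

A5 gives D5
Ab4 gives Db4
F#3 gives B2
Ab4 gives Db4

D5 Db4 B2 Db4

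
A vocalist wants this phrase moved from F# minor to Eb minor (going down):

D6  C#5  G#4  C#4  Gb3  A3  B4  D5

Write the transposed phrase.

Cb6 Bb4 F4 Bb3 Fbb3 Gb3 Ab4 Cb5

F# minor to Eb minor down is an augmented second, so every note moves down by that interval.
D6 -> Cb6
C#5 -> Bb4
G#4 -> F4
C#4 -> Bb3
Gb3 -> Fbb3
A3 -> Gb3
B4 -> Ab4
D5 -> Cb5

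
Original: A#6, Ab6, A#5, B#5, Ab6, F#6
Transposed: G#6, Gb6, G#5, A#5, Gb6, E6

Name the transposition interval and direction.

down a major second

From A#6 to G#6 is 2 letter names — a second of some quality.
G#6 to A#6 is 2 semitones, which makes it a major second; the second version is lower, so the direction is down.
Checking another pair — F#6 → E6 — gives the same interval.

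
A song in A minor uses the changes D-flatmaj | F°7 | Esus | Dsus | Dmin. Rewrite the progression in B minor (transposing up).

A minor up to B minor is a major second; each chord root moves by that interval while the quality stays the same.
D-flatmaj: root D-flat up a major second → Eb, giving Ebmaj.
F°7: root F up a major second → G, giving G°7.
Esus: root E up a major second → F#, giving F#sus.
Dsus: root D up a major second → E, giving Esus.
Dmin: root D up a major second → E, giving Emin.

Ebmaj G°7 F#sus Esus Emin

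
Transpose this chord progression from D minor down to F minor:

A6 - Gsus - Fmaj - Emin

C6 Bbsus Abmaj Gmin

D minor down to F minor is a major sixth; each chord root moves by that interval while the quality stays the same.
A6: root A down a major sixth → C, giving C6.
Gsus: root G down a major sixth → Bb, giving Bbsus.
Fmaj: root F down a major sixth → Ab, giving Abmaj.
Emin: root E down a major sixth → G, giving Gmin.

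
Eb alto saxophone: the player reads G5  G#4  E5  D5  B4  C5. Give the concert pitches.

Written C4 on the Eb alto saxophone sounds as Eb3, a major sixth lower; apply that shift to every note.
G5 to Bb4
G#4 to B3
E5 to G4
D5 to F4
B4 to D4
C5 to Eb4

Bb4 B3 G4 F4 D4 Eb4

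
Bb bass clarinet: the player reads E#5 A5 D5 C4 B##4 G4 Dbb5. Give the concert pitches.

D#4 G4 C4 Bb2 A##3 F3 Cbb4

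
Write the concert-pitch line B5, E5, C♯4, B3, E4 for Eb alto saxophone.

G#6 C#6 A#4 G#4 C#5

Written C4 sounds as Eb3 on the Eb alto saxophone, so concert pitches are written a major sixth up.
B5 → G#6
E5 → C#6
C#4 → A#4
B3 → G#4
E4 → C#5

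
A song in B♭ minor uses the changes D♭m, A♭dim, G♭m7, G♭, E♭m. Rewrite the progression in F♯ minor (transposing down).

B♭ minor down to F♯ minor is a diminished fourth; each chord root moves by that interval while the quality stays the same.
D♭m: root D♭ down a diminished fourth → A, giving Am.
A♭dim: root A♭ down a diminished fourth → E, giving Edim.
G♭m7: root G♭ down a diminished fourth → D, giving Dm7.
G♭: root G♭ down a diminished fourth → D, giving D.
E♭m: root E♭ down a diminished fourth → B, giving Bm.

Am Edim Dm7 D Bm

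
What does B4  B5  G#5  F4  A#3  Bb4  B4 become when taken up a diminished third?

Db5 Db6 Bb5 Abb4 C4 Dbb5 Db5

B4: a third up reaches D, and 2 semitones makes it Db5.
A diminished third up from B5 gives Db6.
A diminished third up from G#5 gives Bb5.
F4 up a diminished third is Abb4.
A#3: a third up reaches C, and 2 semitones makes it C4.
Bb4 up a diminished third is Dbb5.
A diminished third up from B4 gives Db5.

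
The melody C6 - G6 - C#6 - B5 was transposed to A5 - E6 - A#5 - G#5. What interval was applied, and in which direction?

down a minor third

Take the first pair: C6 → A5. C to A spans 3 letter names, so the interval is some kind of third.
A5 to C6 is 3 semitones, which makes it a minor third; the second version is lower, so the direction is down.
Checking another pair — B5 → G#5 — gives the same interval.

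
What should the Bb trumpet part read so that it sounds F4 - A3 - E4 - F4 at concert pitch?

The Bb trumpet sounds a major second below written, so the written part must be a major second above concert — transpose each note up.
F4 to G4
A3 to B3
E4 to F#4
F4 to G4

G4 B3 F#4 G4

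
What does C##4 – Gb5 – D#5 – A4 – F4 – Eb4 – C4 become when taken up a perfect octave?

C##4: an octave up reaches C, and 12 semitones makes it C##5.
Gb5 up a perfect octave is Gb6.
A perfect octave up from D#5 gives D#6.
A4: an octave up reaches A, and 12 semitones makes it A5.
F4: an octave up reaches F, and 12 semitones makes it F5.
Eb4: an octave up reaches E, and 12 semitones makes it Eb5.
A perfect octave up from C4 gives C5.

C##5 Gb6 D#6 A5 F5 Eb5 C5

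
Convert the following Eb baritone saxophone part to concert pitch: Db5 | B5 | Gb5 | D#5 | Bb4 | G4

Written C4 on the Eb baritone saxophone sounds as Eb2, a major thirteenth lower; apply that shift to every note.
Db5 -> Fb3
B5 -> D4
Gb5 -> Bbb3
D#5 -> F#3
Bb4 -> Db3
G4 -> Bb2

Fb3 D4 Bbb3 F#3 Db3 Bb2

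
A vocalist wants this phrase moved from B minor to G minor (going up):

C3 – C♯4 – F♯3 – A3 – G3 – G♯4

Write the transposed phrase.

B minor to G minor up is a minor sixth, so every note moves up by that interval.
C3 → Ab3
C#4 → A4
F#3 → D4
A3 → F4
G3 → Eb4
G#4 → E5

Ab3 A4 D4 F4 Eb4 E5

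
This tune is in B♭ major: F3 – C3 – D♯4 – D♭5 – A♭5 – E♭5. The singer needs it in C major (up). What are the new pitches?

B♭ major to C major up is a major second, so every note moves up by that interval.
F3 to G3
C3 to D3
D#4 to E#4
Db5 to Eb5
Ab5 to Bb5
Eb5 to F5

G3 D3 E#4 Eb5 Bb5 F5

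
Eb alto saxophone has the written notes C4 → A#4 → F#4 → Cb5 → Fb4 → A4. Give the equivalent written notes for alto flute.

Ab3 F#4 D4 Abb4 Dbb4 F4

First find concert pitch: the Eb alto saxophone sounds a major sixth below written, so C4 A#4 F#4 Cb5 Fb4 A4 sounds Eb3 C#4 A3 Ebb4 Abb3 C4.
Then write for alto flute: it sounds a perfect fourth below written, so the part must be a perfect fourth above concert.
Eb3 → Ab3
C#4 → F#4
A3 → D4
Ebb4 → Abb4
Abb3 → Dbb4
C4 → F4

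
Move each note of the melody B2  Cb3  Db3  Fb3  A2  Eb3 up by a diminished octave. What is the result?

Bb3 Cbb4 Dbb4 Fbb4 Ab3 Ebb4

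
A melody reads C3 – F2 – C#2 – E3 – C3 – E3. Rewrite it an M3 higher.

E3 A2 E#2 G#3 E3 G#3

C3 → E3
F2 → A2
C#2 → E#2
E3 → G#3
C3 → E3
E3 → G#3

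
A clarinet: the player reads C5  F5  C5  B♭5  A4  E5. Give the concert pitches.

A4 D5 A4 G5 F#4 C#5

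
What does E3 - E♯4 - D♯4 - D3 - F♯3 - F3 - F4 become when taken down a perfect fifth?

E3 becomes A2
E#4 becomes A#3
D#4 becomes G#3
D3 becomes G2
F#3 becomes B2
F3 becomes Bb2
F4 becomes Bb3

A2 A#3 G#3 G2 B2 Bb2 Bb3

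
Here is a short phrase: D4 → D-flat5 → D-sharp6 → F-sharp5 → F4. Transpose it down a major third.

D4 to Bb3
Db5 to Bbb4
D#6 to B5
F#5 to D5
F4 to Db4

Bb3 Bbb4 B5 D5 Db4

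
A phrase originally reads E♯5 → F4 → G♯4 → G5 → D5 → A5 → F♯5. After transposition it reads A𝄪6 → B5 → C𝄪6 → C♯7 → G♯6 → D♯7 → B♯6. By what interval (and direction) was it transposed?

up an augmented eleventh

From E#5 to A##6 is 11 letter names — an eleventh of some quality.
E#5 to A##6 is 18 semitones, which makes it an augmented eleventh; the second version is higher, so the direction is up.
Checking another pair — F#5 → B#6 — gives the same interval.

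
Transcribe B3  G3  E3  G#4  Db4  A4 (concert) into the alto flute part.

E4 C4 A3 C#5 Gb4 D5

The alto flute sounds a perfect fourth below written, so the written part must be a perfect fourth above concert — transpose each note up.
B3 becomes E4
G3 becomes C4
E3 becomes A3
G#4 becomes C#5
Db4 becomes Gb4
A4 becomes D5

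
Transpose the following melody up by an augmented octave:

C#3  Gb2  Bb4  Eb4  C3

C#3 to C##4
Gb2 to G3
Bb4 to B5
Eb4 to E5
C3 to C#4

C##4 G3 B5 E5 C#4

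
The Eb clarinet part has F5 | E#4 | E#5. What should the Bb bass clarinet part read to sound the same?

Bb6 A#5 A#6

First find concert pitch: the Eb clarinet sounds a minor third above written, so F5 E#4 E#5 sounds Ab5 G#4 G#5.
Then write for Bb bass clarinet: it sounds a major ninth below written, so the part must be a major ninth above concert.
Ab5 → Bb6
G#4 → A#5
G#5 → A#6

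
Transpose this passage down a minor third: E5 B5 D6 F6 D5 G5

E5 to C#5
B5 to G#5
D6 to B5
F6 to D6
D5 to B4
G5 to E5

C#5 G#5 B5 D6 B4 E5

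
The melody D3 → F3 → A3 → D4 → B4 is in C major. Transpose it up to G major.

A3 C4 E4 A4 F#5

C major to G major up is a perfect fifth, so every note moves up by that interval.
D3 gives A3
F3 gives C4
A3 gives E4
D4 gives A4
B4 gives F#5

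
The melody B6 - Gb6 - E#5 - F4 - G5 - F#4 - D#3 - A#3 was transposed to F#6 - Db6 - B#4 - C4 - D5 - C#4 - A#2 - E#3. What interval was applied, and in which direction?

down a perfect fourth

From B6 to F#6 is 4 letter names — a fourth of some quality.
F#6 to B6 is 5 semitones, which makes it a perfect fourth; the second version is lower, so the direction is down.
Checking another pair — A#3 → E#3 — gives the same interval.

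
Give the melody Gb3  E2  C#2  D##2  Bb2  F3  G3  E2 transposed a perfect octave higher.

Gb4 E3 C#3 D##3 Bb3 F4 G4 E3

Gb3 up a perfect octave is Gb4.
E2: an octave up reaches E, and 12 semitones makes it E3.
A perfect octave up from C#2 gives C#3.
D##2: an octave up reaches D, and 12 semitones makes it D##3.
A perfect octave up from Bb2 gives Bb3.
F3 up a perfect octave is F4.
G3 up a perfect octave is G4.
E2: an octave up reaches E, and 12 semitones makes it E3.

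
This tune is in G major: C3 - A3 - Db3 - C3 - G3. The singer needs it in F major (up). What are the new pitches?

Bb3 G4 Cb4 Bb3 F4

G major to F major up is a minor seventh, so every note moves up by that interval.
C3 → Bb3
A3 → G4
Db3 → Cb4
C3 → Bb3
G3 → F4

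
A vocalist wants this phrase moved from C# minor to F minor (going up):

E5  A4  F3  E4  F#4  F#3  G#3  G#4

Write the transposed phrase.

Ab5 Db5 Bbb3 Ab4 Bb4 Bb3 C4 C5

From C# up to F is a diminished fourth; apply that to each pitch.
E5 -> Ab5
A4 -> Db5
F3 -> Bbb3
E4 -> Ab4
F#4 -> Bb4
F#3 -> Bb3
G#3 -> C4
G#4 -> C5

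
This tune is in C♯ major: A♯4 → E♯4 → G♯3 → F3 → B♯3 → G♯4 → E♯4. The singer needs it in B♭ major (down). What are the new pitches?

From C♯ down to B♭ is an augmented second; apply that to each pitch.
A#4 becomes G4
E#4 becomes D4
G#3 becomes F3
F3 becomes Ebb3
B#3 becomes A3
G#4 becomes F4
E#4 becomes D4

G4 D4 F3 Ebb3 A3 F4 D4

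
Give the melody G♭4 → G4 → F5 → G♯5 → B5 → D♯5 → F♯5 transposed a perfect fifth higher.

Db5 D5 C6 D#6 F#6 A#5 C#6

A perfect fifth up from Gb4 gives Db5.
A perfect fifth up from G4 gives D5.
F5 up a perfect fifth is C6.
A perfect fifth up from G#5 gives D#6.
B5 up a perfect fifth is F#6.
D#5: a fifth up reaches A, and 7 semitones makes it A#5.
F#5 up a perfect fifth is C#6.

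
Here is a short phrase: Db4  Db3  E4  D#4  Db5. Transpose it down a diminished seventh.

E3 E2 F##3 E##3 E4

Db4 -> E3
Db3 -> E2
E4 -> F##3
D#4 -> E##3
Db5 -> E4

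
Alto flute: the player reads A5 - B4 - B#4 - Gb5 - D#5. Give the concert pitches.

E5 F#4 F##4 Db5 A#4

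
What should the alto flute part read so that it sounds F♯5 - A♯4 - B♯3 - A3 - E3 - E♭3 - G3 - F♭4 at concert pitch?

Written C4 sounds as G3 on the alto flute, so concert pitches are written a perfect fourth up.
F#5 → B5
A#4 → D#5
B#3 → E#4
A3 → D4
E3 → A3
Eb3 → Ab3
G3 → C4
Fb4 → Bbb4

B5 D#5 E#4 D4 A3 Ab3 C4 Bbb4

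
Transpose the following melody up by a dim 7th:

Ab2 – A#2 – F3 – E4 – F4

Ab2 gives Gbb3
A#2 gives G3
F3 gives Ebb4
E4 gives Db5
F4 gives Ebb5

Gbb3 G3 Ebb4 Db5 Ebb5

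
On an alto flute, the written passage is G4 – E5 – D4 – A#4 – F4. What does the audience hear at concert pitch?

D4 B4 A3 E#4 C4

The alto flute sounds a perfect fourth below written, so transpose each written note down a perfect fourth.
G4 becomes D4
E5 becomes B4
D4 becomes A3
A#4 becomes E#4
F4 becomes C4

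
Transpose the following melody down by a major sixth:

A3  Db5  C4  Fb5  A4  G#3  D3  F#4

A3: a sixth down reaches C, and 9 semitones makes it C3.
A major sixth down from Db5 gives Fb4.
C4 down a major sixth is Eb3.
Fb5: a sixth down reaches A, and 9 semitones makes it Abb4.
A4 down a major sixth is C4.
G#3 down a major sixth is B2.
A major sixth down from D3 gives F2.
F#4: a sixth down reaches A, and 9 semitones makes it A3.

C3 Fb4 Eb3 Abb4 C4 B2 F2 A3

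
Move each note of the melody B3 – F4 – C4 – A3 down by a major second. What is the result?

A3 Eb4 Bb3 G3

B3 -> A3
F4 -> Eb4
C4 -> Bb3
A3 -> G3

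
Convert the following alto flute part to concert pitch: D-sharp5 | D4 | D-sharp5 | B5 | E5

A#4 A3 A#4 F#5 B4

Written C4 on the alto flute sounds as G3, a perfect fourth lower; apply that shift to every note.
D#5 to A#4
D4 to A3
D#5 to A#4
B5 to F#5
E5 to B4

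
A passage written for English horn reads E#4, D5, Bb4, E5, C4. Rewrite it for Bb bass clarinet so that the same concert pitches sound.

B#4 A5 F5 B5 G4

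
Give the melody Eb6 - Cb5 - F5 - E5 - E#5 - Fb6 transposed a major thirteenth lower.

Gb4 Ebb3 Ab3 G3 G#3 Abb4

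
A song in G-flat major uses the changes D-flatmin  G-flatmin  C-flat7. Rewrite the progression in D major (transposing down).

Amin Dmin G7

G-flat major down to D major is a diminished fourth; each chord root moves by that interval while the quality stays the same.
D-flatmin: root D-flat down a diminished fourth → A, giving Amin.
G-flatmin: root G-flat down a diminished fourth → D, giving Dmin.
C-flat7: root C-flat down a diminished fourth → G, giving G7.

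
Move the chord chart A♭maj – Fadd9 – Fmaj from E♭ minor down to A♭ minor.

E♭ minor down to A♭ minor is a perfect fifth; each chord root moves by that interval while the quality stays the same.
A♭maj: root A♭ down a perfect fifth → Db, giving Dbmaj.
Fadd9: root F down a perfect fifth → Bb, giving Bbadd9.
Fmaj: root F down a perfect fifth → Bb, giving Bbmaj.

Dbmaj Bbadd9 Bbmaj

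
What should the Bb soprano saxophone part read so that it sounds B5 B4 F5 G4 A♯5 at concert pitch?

C#6 C#5 G5 A4 B#5

The Bb soprano saxophone sounds a major second below written, so the written part must be a major second above concert — transpose each note up.
B5 to C#6
B4 to C#5
F5 to G5
G4 to A4
A#5 to B#5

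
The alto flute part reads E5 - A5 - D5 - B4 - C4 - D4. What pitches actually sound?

Written C4 on the alto flute sounds as G3, a perfect fourth lower; apply that shift to every note.
E5 to B4
A5 to E5
D5 to A4
B4 to F#4
C4 to G3
D4 to A3

B4 E5 A4 F#4 G3 A3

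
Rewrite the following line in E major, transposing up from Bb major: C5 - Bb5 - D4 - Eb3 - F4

F#5 E6 G#4 A3 B4

Bb major to E major up is an augmented fourth, so every note moves up by that interval.
C5 → F#5
Bb5 → E6
D4 → G#4
Eb3 → A3
F4 → B4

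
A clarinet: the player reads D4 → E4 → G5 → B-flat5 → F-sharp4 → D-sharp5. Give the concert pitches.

The A clarinet sounds a minor third below written, so transpose each written note down a minor third.
D4 to B3
E4 to C#4
G5 to E5
Bb5 to G5
F#4 to D#4
D#5 to B#4

B3 C#4 E5 G5 D#4 B#4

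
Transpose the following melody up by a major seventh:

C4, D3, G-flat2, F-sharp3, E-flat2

C4 up a major seventh is B4.
A major seventh up from D3 gives C#4.
A major seventh up from Gb2 gives F3.
A major seventh up from F#3 gives E#4.
Eb2: a seventh up reaches D, and 11 semitones makes it D3.

B4 C#4 F3 E#4 D3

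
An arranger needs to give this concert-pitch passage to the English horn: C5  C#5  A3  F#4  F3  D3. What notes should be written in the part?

G5 G#5 E4 C#5 C4 A3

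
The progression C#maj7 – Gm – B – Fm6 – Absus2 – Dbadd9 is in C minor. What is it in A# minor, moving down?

A##maj7 E#m G## D#m6 F#sus2 Badd9

C minor down to A# minor is a diminished third; each chord root moves by that interval while the quality stays the same.
C#maj7: root C# down a diminished third → A##, giving A##maj7.
Gm: root G down a diminished third → E#, giving E#m.
B: root B down a diminished third → G##, giving G##.
Fm6: root F down a diminished third → D#, giving D#m6.
Absus2: root Ab down a diminished third → F#, giving F#sus2.
Dbadd9: root Db down a diminished third → B, giving Badd9.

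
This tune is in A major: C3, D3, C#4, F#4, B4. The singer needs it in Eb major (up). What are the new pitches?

A major to Eb major up is a diminished fifth, so every note moves up by that interval.
C3 -> Gb3
D3 -> Ab3
C#4 -> G4
F#4 -> C5
B4 -> F5

Gb3 Ab3 G4 C5 F5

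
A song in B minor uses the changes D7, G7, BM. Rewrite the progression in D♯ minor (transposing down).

B minor down to D♯ minor is a minor sixth; each chord root moves by that interval while the quality stays the same.
D7: root D down a minor sixth → F#, giving F#7.
G7: root G down a minor sixth → B, giving B7.
BM: root B down a minor sixth → D#, giving D#M.

F#7 B7 D#M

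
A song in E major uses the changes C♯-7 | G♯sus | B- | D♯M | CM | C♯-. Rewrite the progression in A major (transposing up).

F#-7 C#sus E- G#M FM F#-

E major up to A major is a perfect fourth; each chord root moves by that interval while the quality stays the same.
C♯-7: root C♯ up a perfect fourth → F#, giving F#-7.
G♯sus: root G♯ up a perfect fourth → C#, giving C#sus.
B-: root B up a perfect fourth → E, giving E-.
D♯M: root D♯ up a perfect fourth → G#, giving G#M.
CM: root C up a perfect fourth → F, giving FM.
C♯-: root C♯ up a perfect fourth → F#, giving F#-.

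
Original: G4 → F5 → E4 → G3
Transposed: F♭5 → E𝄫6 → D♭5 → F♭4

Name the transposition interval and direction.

Take the first pair: G4 → Fb5. G to F spans 7 letter names, so the interval is some kind of seventh.
G4 to Fb5 is 9 semitones, which makes it a diminished seventh; the second version is higher, so the direction is up.
Checking another pair — G3 → Fb4 — gives the same interval.

up a diminished seventh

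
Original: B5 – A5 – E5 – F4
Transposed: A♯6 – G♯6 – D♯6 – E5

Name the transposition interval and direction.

From B5 to A#6 is 7 letter names — a seventh of some quality.
B5 to A#6 is 11 semitones, which makes it a major seventh; the second version is higher, so the direction is up.
Checking another pair — F4 → E5 — gives the same interval.

up a major seventh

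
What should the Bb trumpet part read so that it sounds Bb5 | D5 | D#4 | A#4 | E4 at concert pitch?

C6 E5 E#4 B#4 F#4

Written C4 sounds as Bb3 on the Bb trumpet, so concert pitches are written a major second up.
Bb5 to C6
D5 to E5
D#4 to E#4
A#4 to B#4
E4 to F#4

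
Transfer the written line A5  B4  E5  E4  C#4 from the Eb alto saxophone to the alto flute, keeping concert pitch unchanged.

First find concert pitch: the Eb alto saxophone sounds a major sixth below written, so A5 B4 E5 E4 C#4 sounds C5 D4 G4 G3 E3.
Then write for alto flute: it sounds a perfect fourth below written, so the part must be a perfect fourth above concert.
C5 → F5
D4 → G4
G4 → C5
G3 → C4
E3 → A3

F5 G4 C5 C4 A3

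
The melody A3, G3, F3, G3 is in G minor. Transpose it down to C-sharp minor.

From G down to C-sharp is a diminished fifth; apply that to each pitch.
A3 to D#3
G3 to C#3
F3 to B2
G3 to C#3

D#3 C#3 B2 C#3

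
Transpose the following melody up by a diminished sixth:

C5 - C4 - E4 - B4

C5 gives Abb5
C4 gives Abb4
E4 gives Cb5
B4 gives Gb5

Abb5 Abb4 Cb5 Gb5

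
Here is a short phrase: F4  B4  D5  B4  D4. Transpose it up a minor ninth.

F4 → Gb5
B4 → C6
D5 → Eb6
B4 → C6
D4 → Eb5

Gb5 C6 Eb6 C6 Eb5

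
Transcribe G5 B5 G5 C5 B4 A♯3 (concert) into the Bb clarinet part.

A5 C#6 A5 D5 C#5 B#3

Written C4 sounds as Bb3 on the Bb clarinet, so concert pitches are written a major second up.
G5 gives A5
B5 gives C#6
G5 gives A5
C5 gives D5
B4 gives C#5
A#3 gives B#3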